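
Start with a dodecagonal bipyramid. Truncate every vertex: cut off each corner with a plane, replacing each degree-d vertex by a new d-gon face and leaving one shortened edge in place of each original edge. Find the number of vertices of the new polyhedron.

72

The base solid has V = 14, E = 36, F = 24.
Truncation replaces each original edge-end by a new vertex, so V′ = 2E = 72.
Each original edge survives, and each old vertex of degree d contributes d new edges; summing degrees gives Σd = 2E, so E′ = E + 2E = 3E = 108.
Each original face survives and each original vertex becomes one new face: F′ = F + V = 38.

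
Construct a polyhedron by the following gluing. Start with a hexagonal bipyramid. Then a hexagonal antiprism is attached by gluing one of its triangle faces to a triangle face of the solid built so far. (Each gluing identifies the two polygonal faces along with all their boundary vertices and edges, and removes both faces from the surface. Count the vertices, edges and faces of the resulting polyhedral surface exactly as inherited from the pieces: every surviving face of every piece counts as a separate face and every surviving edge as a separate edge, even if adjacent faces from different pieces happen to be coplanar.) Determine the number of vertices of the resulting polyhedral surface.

A hexagonal bipyramid: V=8, E=18, F=12.
Attach a hexagonal antiprism (V=12, E=24, F=14) along a 3-gon: merge 3 vertices and 3 edges, delete both glued faces → V=17, E=39, F=24.
Check: V − E + F = 17 − 39 + 24 = 2.

17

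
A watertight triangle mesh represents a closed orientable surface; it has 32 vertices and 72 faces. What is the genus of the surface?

Every face is a triangle, so 2E = 3·72 = 216, giving E = 108.
χ = V − E + F = 32 − 108 + 72 = -4.
For a closed orientable surface χ = 2 − 2g, so g = (2 − (-4))/2 = 3.

3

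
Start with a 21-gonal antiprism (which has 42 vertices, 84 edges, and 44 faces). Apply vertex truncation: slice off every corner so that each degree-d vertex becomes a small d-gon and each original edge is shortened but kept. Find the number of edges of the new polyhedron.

252

Truncation replaces each original edge-end by a new vertex, so V′ = 2E = 168.
Each original edge survives, and each old vertex of degree d contributes d new edges; summing degrees gives Σd = 2E, so E′ = E + 2E = 3E = 252.
Each original face survives and each original vertex becomes one new face: F′ = F + V = 86.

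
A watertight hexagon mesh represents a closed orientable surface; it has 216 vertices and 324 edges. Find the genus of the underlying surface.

Every face is a hexagon and each edge borders two faces, so 6F = 2·324, giving F = 108.
χ = V − E + F = 216 − 324 + 108 = 0.
For a closed orientable surface χ = 2 − 2g, so g = (2 − (0))/2 = 1.

1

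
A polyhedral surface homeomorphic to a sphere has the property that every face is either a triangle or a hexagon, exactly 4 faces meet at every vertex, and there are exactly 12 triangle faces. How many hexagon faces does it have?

Let x be the number of hexagons; then F = 12 + x.
Edge–face incidences: 2E = 3·12 + 6·x = 36 + 6x.
Every vertex has degree 4, so 4V = 2E.
Euler: V − E + F = 2 ⇒ (2E)/4 − E + (12 + x) = 2.
Multiply by 8: 2·(2E) − 4·(2E) + 8·(12 + x) = 16, i.e. 96 + 8x − 2·(36 + 6x) = 16.
Collecting terms: −4x + 24 = 16, so −4x = −8, so x = 2.
Then 2E = 36 + 6·2 = 48, so E = 24, V = 2E/4 = 12, F = 12 + 2 = 14.

2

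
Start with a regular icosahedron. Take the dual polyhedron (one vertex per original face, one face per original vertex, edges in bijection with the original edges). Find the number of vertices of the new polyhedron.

The base solid has V = 12, E = 30, F = 20.
The dual swaps V and F and preserves E: V′ = F = 20, E′ = E = 30, F′ = V = 12.

20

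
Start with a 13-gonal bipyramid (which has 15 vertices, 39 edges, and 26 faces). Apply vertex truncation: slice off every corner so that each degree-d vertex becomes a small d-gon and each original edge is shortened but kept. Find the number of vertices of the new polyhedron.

78

Truncation replaces each original edge-end by a new vertex, so V′ = 2E = 78.
Each original edge survives, and each old vertex of degree d contributes d new edges; summing degrees gives Σd = 2E, so E′ = E + 2E = 3E = 117.
Each original face survives and each original vertex becomes one new face: F′ = F + V = 41.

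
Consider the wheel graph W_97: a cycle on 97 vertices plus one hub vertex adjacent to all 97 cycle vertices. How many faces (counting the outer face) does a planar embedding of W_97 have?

W_97 has V = 97 + 1 = 98 vertices and E = 2·97 = 194 edges.
By Euler's formula F = 2 − V + E = 2 − 98 + 194 = 98.

98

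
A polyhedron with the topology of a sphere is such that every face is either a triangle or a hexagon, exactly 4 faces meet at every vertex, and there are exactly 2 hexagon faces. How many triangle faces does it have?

Let x be the number of triangles; then F = 2 + x.
Edge–face incidences: 2E = 6·2 + 3·x = 12 + 3x.
Every vertex has degree 4, so 4V = 2E.
Euler: V − E + F = 2 ⇒ (2E)/4 − E + (2 + x) = 2.
Multiply by 8: 2·(2E) − 4·(2E) + 8·(2 + x) = 16, i.e. 16 + 8x − 2·(12 + 3x) = 16.
Collecting terms: 2x − 8 = 16, so 2x = 24, so x = 12.
Then 2E = 12 + 3·12 = 48, so E = 24, V = 2E/4 = 12, F = 2 + 12 = 14.

12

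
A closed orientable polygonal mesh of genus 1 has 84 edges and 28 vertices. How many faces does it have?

For a closed orientable surface of genus 1, χ = 2 − 2·1 = 0.
F = 0 − V + E = 0 − 28 + 84 = 56.

56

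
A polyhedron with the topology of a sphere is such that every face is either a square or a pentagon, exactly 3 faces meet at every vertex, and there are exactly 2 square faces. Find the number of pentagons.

Let x be the number of pentagons; then F = 2 + x.
Edge–face incidences: 2E = 4·2 + 5·x = 8 + 5x.
Every vertex has degree 3, so 3V = 2E.
Euler: V − E + F = 2 ⇒ (2E)/3 − E + (2 + x) = 2.
Multiply by 6: 2·(2E) − 3·(2E) + 6·(2 + x) = 12, i.e. 12 + 6x − (8 + 5x) = 12.
Collecting terms: x + 4 = 12, so x = 8.
Then 2E = 8 + 5·8 = 48, so E = 24, V = 2E/3 = 16, F = 2 + 8 = 10.

8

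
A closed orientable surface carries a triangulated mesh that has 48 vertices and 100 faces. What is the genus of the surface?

2

Every face is a triangle, so 2E = 3·100 = 300, giving E = 150.
χ = V − E + F = 48 − 150 + 100 = -2.
For a closed orientable surface χ = 2 − 2g, so g = (2 − (-2))/2 = 2.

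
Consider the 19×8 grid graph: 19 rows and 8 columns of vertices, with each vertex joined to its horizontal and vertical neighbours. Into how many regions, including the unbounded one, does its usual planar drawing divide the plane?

127

The grid has V = 19·8 = 152 vertices and E = 19·7 + 8·18 = 277 edges.
F = 2 − V + E = 2 − 152 + 277 = 127.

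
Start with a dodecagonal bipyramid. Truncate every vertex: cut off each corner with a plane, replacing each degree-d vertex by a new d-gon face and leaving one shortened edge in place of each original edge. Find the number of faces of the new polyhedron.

The base solid has V = 14, E = 36, F = 24.
Truncation replaces each original edge-end by a new vertex, so V′ = 2E = 72.
Each original edge survives, and each old vertex of degree d contributes d new edges; summing degrees gives Σd = 2E, so E′ = E + 2E = 3E = 108.
Each original face survives and each original vertex becomes one new face: F′ = F + V = 38.

38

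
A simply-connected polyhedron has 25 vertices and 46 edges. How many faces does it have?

23

Here V − E + F = 2.
F = 2 − V + E = 2 − 25 + 46 = 23.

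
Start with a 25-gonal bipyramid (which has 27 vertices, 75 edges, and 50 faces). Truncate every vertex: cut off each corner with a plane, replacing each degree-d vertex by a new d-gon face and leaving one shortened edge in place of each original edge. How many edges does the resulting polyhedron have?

225

Truncation replaces each original edge-end by a new vertex, so V′ = 2E = 150.
Each original edge survives, and each old vertex of degree d contributes d new edges; summing degrees gives Σd = 2E, so E′ = E + 2E = 3E = 225.
Each original face survives and each original vertex becomes one new face: F′ = F + V = 77.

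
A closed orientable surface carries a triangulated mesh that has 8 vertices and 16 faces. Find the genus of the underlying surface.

1

Every face is a triangle, so 2E = 3·16 = 48, giving E = 24.
χ = V − E + F = 8 − 24 + 16 = 0.
For a closed orientable surface χ = 2 − 2g, so g = (2 − (0))/2 = 1.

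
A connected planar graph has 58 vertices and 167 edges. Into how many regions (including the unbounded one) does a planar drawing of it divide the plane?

Euler's formula for a connected plane graph: V − E + F = 2, so F = 2 − 58 + 167 = 111.

111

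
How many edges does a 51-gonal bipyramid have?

153

A bipyramid over an n-gon has 2n triangular faces and n + 2 vertices: V = 51 + 2 = 53, E = 3·51 = 153, F = 2·51 = 102.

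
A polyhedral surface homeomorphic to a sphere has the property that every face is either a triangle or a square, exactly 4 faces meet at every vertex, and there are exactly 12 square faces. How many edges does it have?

Let x be the number of triangles; then F = 12 + x.
Edge–face incidences: 2E = 4·12 + 3·x = 48 + 3x.
Every vertex has degree 4, so 4V = 2E.
Euler: V − E + F = 2 ⇒ (2E)/4 − E + (12 + x) = 2.
Multiply by 8: 2·(2E) − 4·(2E) + 8·(12 + x) = 16, i.e. 96 + 8x − 2·(48 + 3x) = 16.
Collecting terms: 2x = 16, so x = 8.
Then 2E = 48 + 3·8 = 72, so E = 36, V = 2E/4 = 18, F = 12 + 8 = 20.

36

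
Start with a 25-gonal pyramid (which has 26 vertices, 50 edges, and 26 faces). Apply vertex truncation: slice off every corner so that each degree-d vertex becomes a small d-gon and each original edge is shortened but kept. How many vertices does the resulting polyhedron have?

Truncation replaces each original edge-end by a new vertex, so V′ = 2E = 100.
Each original edge survives, and each old vertex of degree d contributes d new edges; summing degrees gives Σd = 2E, so E′ = E + 2E = 3E = 150.
Each original face survives and each original vertex becomes one new face: F′ = F + V = 52.

100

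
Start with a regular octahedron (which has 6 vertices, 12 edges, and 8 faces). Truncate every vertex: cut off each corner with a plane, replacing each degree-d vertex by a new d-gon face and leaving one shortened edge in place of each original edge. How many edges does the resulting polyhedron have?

36

Truncation replaces each original edge-end by a new vertex, so V′ = 2E = 24.
Each original edge survives, and each old vertex of degree d contributes d new edges; summing degrees gives Σd = 2E, so E′ = E + 2E = 3E = 36.
Each original face survives and each original vertex becomes one new face: F′ = F + V = 14.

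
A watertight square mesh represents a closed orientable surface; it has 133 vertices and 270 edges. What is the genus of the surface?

2

Every face is a square and each edge borders two faces, so 4F = 2·270, giving F = 135.
χ = V − E + F = 133 − 270 + 135 = -2.
For a closed orientable surface χ = 2 − 2g, so g = (2 − (-2))/2 = 2.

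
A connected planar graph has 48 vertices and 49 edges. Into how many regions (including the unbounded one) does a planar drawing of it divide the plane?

3

Euler's formula for a connected plane graph: V − E + F = 2, so F = 2 − 48 + 49 = 3.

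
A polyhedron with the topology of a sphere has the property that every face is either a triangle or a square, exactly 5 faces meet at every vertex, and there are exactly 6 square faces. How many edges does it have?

60

Let x be the number of triangles; then F = 6 + x.
Edge–face incidences: 2E = 4·6 + 3·x = 24 + 3x.
Every vertex has degree 5, so 5V = 2E.
Euler: V − E + F = 2 ⇒ (2E)/5 − E + (6 + x) = 2.
Multiply by 10: 2·(2E) − 5·(2E) + 10·(6 + x) = 20, i.e. 60 + 10x − 3·(24 + 3x) = 20.
Collecting terms: x − 12 = 20, so x = 32.
Then 2E = 24 + 3·32 = 120, so E = 60, V = 2E/5 = 24, F = 6 + 32 = 38.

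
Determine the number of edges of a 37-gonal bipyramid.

111

A bipyramid over an n-gon has 2n triangular faces and n + 2 vertices: V = 37 + 2 = 39, E = 3·37 = 111, F = 2·37 = 74.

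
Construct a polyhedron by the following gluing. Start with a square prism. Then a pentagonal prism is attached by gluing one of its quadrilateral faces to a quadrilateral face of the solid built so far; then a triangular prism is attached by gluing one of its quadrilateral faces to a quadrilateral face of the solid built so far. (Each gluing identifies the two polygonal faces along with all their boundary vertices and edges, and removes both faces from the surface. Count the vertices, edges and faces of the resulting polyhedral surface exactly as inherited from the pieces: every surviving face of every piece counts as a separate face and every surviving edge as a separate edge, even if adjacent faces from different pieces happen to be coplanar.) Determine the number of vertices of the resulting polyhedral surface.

16

A square prism: V=8, E=12, F=6.
Attach a pentagonal prism (V=10, E=15, F=7) along a 4-gon: merge 4 vertices and 4 edges, delete both glued faces → V=14, E=23, F=11.
Attach a triangular prism (V=6, E=9, F=5) along a 4-gon: merge 4 vertices and 4 edges, delete both glued faces → V=16, E=28, F=14.
Check: V − E + F = 16 − 28 + 14 = 2.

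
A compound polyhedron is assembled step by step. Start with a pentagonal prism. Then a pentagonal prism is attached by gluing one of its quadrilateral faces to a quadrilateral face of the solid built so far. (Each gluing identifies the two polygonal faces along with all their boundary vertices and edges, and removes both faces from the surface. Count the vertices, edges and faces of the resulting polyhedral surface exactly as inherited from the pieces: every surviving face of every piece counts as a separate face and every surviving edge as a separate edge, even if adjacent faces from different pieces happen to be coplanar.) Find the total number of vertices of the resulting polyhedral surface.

16

A pentagonal prism: V=10, E=15, F=7.
Attach a pentagonal prism (V=10, E=15, F=7) along a 4-gon: merge 4 vertices and 4 edges, delete both glued faces → V=16, E=26, F=12.
Check: V − E + F = 16 − 26 + 12 = 2.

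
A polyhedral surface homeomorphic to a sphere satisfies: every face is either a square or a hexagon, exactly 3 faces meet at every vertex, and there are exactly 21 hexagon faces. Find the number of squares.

6

Let x be the number of squares; then F = 21 + x.
Edge–face incidences: 2E = 6·21 + 4·x = 126 + 4x.
Every vertex has degree 3, so 3V = 2E.
Euler: V − E + F = 2 ⇒ (2E)/3 − E + (21 + x) = 2.
Multiply by 6: 2·(2E) − 3·(2E) + 6·(21 + x) = 12, i.e. 126 + 6x − (126 + 4x) = 12.
Collecting terms: 2x = 12, so x = 6.
Then 2E = 126 + 4·6 = 150, so E = 75, V = 2E/3 = 50, F = 21 + 6 = 27.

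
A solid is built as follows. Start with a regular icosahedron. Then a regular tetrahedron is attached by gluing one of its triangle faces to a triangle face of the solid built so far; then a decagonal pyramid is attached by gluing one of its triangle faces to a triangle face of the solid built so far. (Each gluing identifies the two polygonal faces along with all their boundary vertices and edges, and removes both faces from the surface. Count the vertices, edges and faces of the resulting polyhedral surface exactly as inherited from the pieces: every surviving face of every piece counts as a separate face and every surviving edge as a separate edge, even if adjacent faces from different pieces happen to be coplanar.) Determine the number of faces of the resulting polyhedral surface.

31

A regular icosahedron: V=12, E=30, F=20.
Attach a regular tetrahedron (V=4, E=6, F=4) along a 3-gon: merge 3 vertices and 3 edges, delete both glued faces → V=13, E=33, F=22.
Attach a decagonal pyramid (V=11, E=20, F=11) along a 3-gon: merge 3 vertices and 3 edges, delete both glued faces → V=21, E=50, F=31.
Check: V − E + F = 21 − 50 + 31 = 2.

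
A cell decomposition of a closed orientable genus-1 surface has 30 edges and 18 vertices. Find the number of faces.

For a closed orientable surface of genus 1, χ = 2 − 2·1 = 0.
F = 0 − V + E = 0 − 18 + 30 = 12.

12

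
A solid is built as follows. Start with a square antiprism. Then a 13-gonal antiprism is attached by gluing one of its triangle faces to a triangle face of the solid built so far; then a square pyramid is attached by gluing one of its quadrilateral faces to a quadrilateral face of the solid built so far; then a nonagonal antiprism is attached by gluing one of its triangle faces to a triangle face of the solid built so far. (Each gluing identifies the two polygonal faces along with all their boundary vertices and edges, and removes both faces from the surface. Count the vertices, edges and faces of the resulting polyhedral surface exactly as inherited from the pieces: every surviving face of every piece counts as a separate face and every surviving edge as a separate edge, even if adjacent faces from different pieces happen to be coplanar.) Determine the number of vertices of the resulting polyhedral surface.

47

A square antiprism: V=8, E=16, F=10.
Attach a 13-gonal antiprism (V=26, E=52, F=28) along a 3-gon: merge 3 vertices and 3 edges, delete both glued faces → V=31, E=65, F=36.
Attach a square pyramid (V=5, E=8, F=5) along a 4-gon: merge 4 vertices and 4 edges, delete both glued faces → V=32, E=69, F=39.
Attach a nonagonal antiprism (V=18, E=36, F=20) along a 3-gon: merge 3 vertices and 3 edges, delete both glued faces → V=47, E=102, F=57.
Check: V − E + F = 47 − 102 + 57 = 2.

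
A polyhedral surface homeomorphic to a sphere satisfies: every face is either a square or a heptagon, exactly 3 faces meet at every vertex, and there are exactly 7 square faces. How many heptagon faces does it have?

2

Let x be the number of heptagons; then F = 7 + x.
Edge–face incidences: 2E = 4·7 + 7·x = 28 + 7x.
Every vertex has degree 3, so 3V = 2E.
Euler: V − E + F = 2 ⇒ (2E)/3 − E + (7 + x) = 2.
Multiply by 6: 2·(2E) − 3·(2E) + 6·(7 + x) = 12, i.e. 42 + 6x − (28 + 7x) = 12.
Collecting terms: −x + 14 = 12, so −x = −2, so x = 2.
Then 2E = 28 + 7·2 = 42, so E = 21, V = 2E/3 = 14, F = 7 + 2 = 9.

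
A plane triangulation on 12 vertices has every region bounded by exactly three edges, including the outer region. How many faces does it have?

In a plane triangulation 3F = 2E and V − E + F = 2, so F = 2V − 4 = 2·12 − 4 = 20.

20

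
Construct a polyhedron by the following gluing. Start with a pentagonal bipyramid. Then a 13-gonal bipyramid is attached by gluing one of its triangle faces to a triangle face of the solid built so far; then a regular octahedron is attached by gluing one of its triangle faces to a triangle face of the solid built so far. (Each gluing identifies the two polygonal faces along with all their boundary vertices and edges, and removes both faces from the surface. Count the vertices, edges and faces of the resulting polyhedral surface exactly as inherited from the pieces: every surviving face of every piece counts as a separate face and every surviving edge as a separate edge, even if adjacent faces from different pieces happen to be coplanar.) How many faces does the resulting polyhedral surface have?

40

A pentagonal bipyramid: V=7, E=15, F=10.
Attach a 13-gonal bipyramid (V=15, E=39, F=26) along a 3-gon: merge 3 vertices and 3 edges, delete both glued faces → V=19, E=51, F=34.
Attach a regular octahedron (V=6, E=12, F=8) along a 3-gon: merge 3 vertices and 3 edges, delete both glued faces → V=22, E=60, F=40.
Check: V − E + F = 22 − 60 + 40 = 2.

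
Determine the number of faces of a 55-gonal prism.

57

A prism on an n-gon has two n-gon bases and n rectangular sides: V = 2·55 = 110, E = 3·55 = 165, F = 55 + 2 = 57.
Check: V − E + F = 110 − 165 + 57 = 2.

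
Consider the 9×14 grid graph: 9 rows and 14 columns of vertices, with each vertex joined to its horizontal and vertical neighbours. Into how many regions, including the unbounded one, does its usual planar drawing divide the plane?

The grid has V = 9·14 = 126 vertices and E = 9·13 + 14·8 = 229 edges.
F = 2 − V + E = 2 − 126 + 229 = 105.

105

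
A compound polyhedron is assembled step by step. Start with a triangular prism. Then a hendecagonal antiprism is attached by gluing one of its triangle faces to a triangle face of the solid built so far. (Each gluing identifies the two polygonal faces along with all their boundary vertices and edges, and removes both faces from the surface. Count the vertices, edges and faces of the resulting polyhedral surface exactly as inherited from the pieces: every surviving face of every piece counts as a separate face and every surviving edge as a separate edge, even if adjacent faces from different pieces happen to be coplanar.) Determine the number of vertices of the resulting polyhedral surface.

A triangular prism: V=6, E=9, F=5.
Attach a hendecagonal antiprism (V=22, E=44, F=24) along a 3-gon: merge 3 vertices and 3 edges, delete both glued faces → V=25, E=50, F=27.
Check: V − E + F = 25 − 50 + 27 = 2.

25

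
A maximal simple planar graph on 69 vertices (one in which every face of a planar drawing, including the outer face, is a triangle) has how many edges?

In a plane triangulation 3F = 2E and V − E + F = 2, so E = 3V − 6 = 3·69 − 6 = 201.

201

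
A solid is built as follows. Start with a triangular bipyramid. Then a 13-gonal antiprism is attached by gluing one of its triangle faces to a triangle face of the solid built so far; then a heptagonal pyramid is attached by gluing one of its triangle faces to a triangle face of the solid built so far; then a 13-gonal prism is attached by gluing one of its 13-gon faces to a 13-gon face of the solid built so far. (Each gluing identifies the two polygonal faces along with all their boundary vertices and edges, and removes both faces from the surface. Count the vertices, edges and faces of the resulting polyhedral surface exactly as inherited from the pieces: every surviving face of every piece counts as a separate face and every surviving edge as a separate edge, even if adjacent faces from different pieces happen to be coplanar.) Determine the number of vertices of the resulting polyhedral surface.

A triangular bipyramid: V=5, E=9, F=6.
Attach a 13-gonal antiprism (V=26, E=52, F=28) along a 3-gon: merge 3 vertices and 3 edges, delete both glued faces → V=28, E=58, F=32.
Attach a heptagonal pyramid (V=8, E=14, F=8) along a 3-gon: merge 3 vertices and 3 edges, delete both glued faces → V=33, E=69, F=38.
Attach a 13-gonal prism (V=26, E=39, F=15) along a 13-gon: merge 13 vertices and 13 edges, delete both glued faces → V=46, E=95, F=51.
Check: V − E + F = 46 − 95 + 51 = 2.

46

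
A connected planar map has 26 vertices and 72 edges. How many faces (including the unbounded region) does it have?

Euler's formula for a connected plane graph: V − E + F = 2, so F = 2 − 26 + 72 = 48.

48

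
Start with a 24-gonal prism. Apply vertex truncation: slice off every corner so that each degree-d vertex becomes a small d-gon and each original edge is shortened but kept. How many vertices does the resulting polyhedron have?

144

The base solid has V = 48, E = 72, F = 26.
Truncation replaces each original edge-end by a new vertex, so V′ = 2E = 144.
Each original edge survives, and each old vertex of degree d contributes d new edges; summing degrees gives Σd = 2E, so E′ = E + 2E = 3E = 216.
Each original face survives and each original vertex becomes one new face: F′ = F + V = 74.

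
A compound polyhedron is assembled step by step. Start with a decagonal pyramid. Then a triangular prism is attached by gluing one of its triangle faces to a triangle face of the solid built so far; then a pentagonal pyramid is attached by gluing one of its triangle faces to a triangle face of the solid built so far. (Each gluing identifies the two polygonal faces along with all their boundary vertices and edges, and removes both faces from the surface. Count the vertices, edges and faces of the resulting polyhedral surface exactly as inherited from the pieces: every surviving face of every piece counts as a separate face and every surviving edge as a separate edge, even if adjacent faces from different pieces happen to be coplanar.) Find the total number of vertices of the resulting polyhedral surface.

A decagonal pyramid: V=11, E=20, F=11.
Attach a triangular prism (V=6, E=9, F=5) along a 3-gon: merge 3 vertices and 3 edges, delete both glued faces → V=14, E=26, F=14.
Attach a pentagonal pyramid (V=6, E=10, F=6) along a 3-gon: merge 3 vertices and 3 edges, delete both glued faces → V=17, E=33, F=18.
Check: V − E + F = 17 − 33 + 18 = 2.

17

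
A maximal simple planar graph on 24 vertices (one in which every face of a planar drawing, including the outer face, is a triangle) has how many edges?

66

In a plane triangulation 3F = 2E and V − E + F = 2, so E = 3V − 6 = 3·24 − 6 = 66.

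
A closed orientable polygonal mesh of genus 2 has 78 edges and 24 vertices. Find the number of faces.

For a closed orientable surface of genus 2, χ = 2 − 2·2 = -2.
F = -2 − V + E = -2 − 24 + 78 = 52.

52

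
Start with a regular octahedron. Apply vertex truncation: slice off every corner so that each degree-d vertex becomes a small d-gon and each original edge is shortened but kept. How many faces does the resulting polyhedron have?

14

The base solid has V = 6, E = 12, F = 8.
Truncation replaces each original edge-end by a new vertex, so V′ = 2E = 24.
Each original edge survives, and each old vertex of degree d contributes d new edges; summing degrees gives Σd = 2E, so E′ = E + 2E = 3E = 36.
Each original face survives and each original vertex becomes one new face: F′ = F + V = 14.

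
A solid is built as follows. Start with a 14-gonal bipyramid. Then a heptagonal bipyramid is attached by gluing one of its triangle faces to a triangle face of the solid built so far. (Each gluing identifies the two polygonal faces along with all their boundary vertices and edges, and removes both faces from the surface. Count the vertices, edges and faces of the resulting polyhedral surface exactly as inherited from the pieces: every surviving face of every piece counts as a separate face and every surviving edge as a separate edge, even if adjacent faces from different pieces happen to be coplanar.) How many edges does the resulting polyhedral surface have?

60

A 14-gonal bipyramid: V=16, E=42, F=28.
Attach a heptagonal bipyramid (V=9, E=21, F=14) along a 3-gon: merge 3 vertices and 3 edges, delete both glued faces → V=22, E=60, F=40.
Check: V − E + F = 22 − 60 + 40 = 2.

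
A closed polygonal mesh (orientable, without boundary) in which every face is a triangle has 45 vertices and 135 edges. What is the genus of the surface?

1

Every face is a triangle and each edge borders two faces, so 3F = 2·135, giving F = 90.
χ = V − E + F = 45 − 135 + 90 = 0.
For a closed orientable surface χ = 2 − 2g, so g = (2 − (0))/2 = 1.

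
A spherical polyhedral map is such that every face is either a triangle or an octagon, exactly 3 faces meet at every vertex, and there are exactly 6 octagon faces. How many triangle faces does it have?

Let x be the number of triangles; then F = 6 + x.
Edge–face incidences: 2E = 8·6 + 3·x = 48 + 3x.
Every vertex has degree 3, so 3V = 2E.
Euler: V − E + F = 2 ⇒ (2E)/3 − E + (6 + x) = 2.
Multiply by 6: 2·(2E) − 3·(2E) + 6·(6 + x) = 12, i.e. 36 + 6x − (48 + 3x) = 12.
Collecting terms: 3x − 12 = 12, so 3x = 24, so x = 8.
Then 2E = 48 + 3·8 = 72, so E = 36, V = 2E/3 = 24, F = 6 + 8 = 14.

8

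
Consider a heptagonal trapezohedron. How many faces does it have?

The n-trapezohedron (dual of the n-antiprism) has V = 2·7 + 2 = 16, E = 4·7 = 28, F = 2·7 = 14.

14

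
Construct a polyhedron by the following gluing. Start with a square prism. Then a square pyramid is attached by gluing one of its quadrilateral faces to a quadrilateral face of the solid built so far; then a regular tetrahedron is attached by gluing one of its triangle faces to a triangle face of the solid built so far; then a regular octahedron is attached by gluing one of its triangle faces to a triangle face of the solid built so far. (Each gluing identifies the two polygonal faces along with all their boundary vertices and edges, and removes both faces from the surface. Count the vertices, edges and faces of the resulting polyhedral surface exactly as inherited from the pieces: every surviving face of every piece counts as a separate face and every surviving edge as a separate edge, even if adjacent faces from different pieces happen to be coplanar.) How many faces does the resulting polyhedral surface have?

A square prism: V=8, E=12, F=6.
Attach a square pyramid (V=5, E=8, F=5) along a 4-gon: merge 4 vertices and 4 edges, delete both glued faces → V=9, E=16, F=9.
Attach a regular tetrahedron (V=4, E=6, F=4) along a 3-gon: merge 3 vertices and 3 edges, delete both glued faces → V=10, E=19, F=11.
Attach a regular octahedron (V=6, E=12, F=8) along a 3-gon: merge 3 vertices and 3 edges, delete both glued faces → V=13, E=28, F=17.
Check: V − E + F = 13 − 28 + 17 = 2.

17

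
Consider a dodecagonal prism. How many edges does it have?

A prism on an n-gon has two n-gon bases and n rectangular sides: V = 2·12 = 24, E = 3·12 = 36, F = 12 + 2 = 14.

36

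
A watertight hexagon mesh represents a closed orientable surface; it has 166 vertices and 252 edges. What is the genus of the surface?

Every face is a hexagon and each edge borders two faces, so 6F = 2·252, giving F = 84.
χ = V − E + F = 166 − 252 + 84 = -2.
For a closed orientable surface χ = 2 − 2g, so g = (2 − (-2))/2 = 2.

2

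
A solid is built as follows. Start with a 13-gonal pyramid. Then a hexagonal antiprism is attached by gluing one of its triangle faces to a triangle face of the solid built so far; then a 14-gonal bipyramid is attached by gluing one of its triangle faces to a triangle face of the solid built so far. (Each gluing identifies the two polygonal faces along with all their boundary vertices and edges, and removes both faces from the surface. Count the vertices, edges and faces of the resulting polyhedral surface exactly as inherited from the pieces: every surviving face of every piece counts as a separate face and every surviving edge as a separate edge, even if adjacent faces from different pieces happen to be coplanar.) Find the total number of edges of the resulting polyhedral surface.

A 13-gonal pyramid: V=14, E=26, F=14.
Attach a hexagonal antiprism (V=12, E=24, F=14) along a 3-gon: merge 3 vertices and 3 edges, delete both glued faces → V=23, E=47, F=26.
Attach a 14-gonal bipyramid (V=16, E=42, F=28) along a 3-gon: merge 3 vertices and 3 edges, delete both glued faces → V=36, E=86, F=52.
Check: V − E + F = 36 − 86 + 52 = 2.

86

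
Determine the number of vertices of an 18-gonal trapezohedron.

The n-trapezohedron (dual of the n-antiprism) has V = 2·18 + 2 = 38, E = 4·18 = 72, F = 2·18 = 36.

38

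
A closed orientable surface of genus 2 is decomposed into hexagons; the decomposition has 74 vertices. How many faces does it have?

38

χ = 2 − 2·2 = -2, and every face is a hexagon so 6F = 2E.
V − E + F = -2 with E = 6F/2 gives 74 − (6/2 − 1)·F = -2, so F = 38 and E = 114.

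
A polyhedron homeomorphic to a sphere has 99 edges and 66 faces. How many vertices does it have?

Here V − E + F = 2.
V = 2 + E − F = 2 + 99 − 66 = 35.

35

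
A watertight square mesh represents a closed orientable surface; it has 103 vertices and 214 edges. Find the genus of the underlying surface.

Every face is a square and each edge borders two faces, so 4F = 2·214, giving F = 107.
χ = V − E + F = 103 − 214 + 107 = -4.
For a closed orientable surface χ = 2 − 2g, so g = (2 − (-4))/2 = 3.

3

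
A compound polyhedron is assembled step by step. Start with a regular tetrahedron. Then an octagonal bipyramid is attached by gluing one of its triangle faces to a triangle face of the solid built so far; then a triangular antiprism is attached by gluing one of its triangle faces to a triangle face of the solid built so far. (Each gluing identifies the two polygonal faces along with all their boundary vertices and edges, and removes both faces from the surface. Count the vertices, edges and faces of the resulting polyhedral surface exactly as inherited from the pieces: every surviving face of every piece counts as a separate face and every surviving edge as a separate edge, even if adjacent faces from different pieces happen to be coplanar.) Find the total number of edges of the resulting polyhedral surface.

36

A regular tetrahedron: V=4, E=6, F=4.
Attach an octagonal bipyramid (V=10, E=24, F=16) along a 3-gon: merge 3 vertices and 3 edges, delete both glued faces → V=11, E=27, F=18.
Attach a triangular antiprism (V=6, E=12, F=8) along a 3-gon: merge 3 vertices and 3 edges, delete both glued faces → V=14, E=36, F=24.
Check: V − E + F = 14 − 36 + 24 = 2.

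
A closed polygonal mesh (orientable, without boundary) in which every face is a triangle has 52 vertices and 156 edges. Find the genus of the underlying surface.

1

Every face is a triangle and each edge borders two faces, so 3F = 2·156, giving F = 104.
χ = V − E + F = 52 − 156 + 104 = 0.
For a closed orientable surface χ = 2 − 2g, so g = (2 − (0))/2 = 1.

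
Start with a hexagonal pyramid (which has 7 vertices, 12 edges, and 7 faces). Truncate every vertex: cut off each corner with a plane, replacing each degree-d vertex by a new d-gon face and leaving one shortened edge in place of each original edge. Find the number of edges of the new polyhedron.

Truncation replaces each original edge-end by a new vertex, so V′ = 2E = 24.
Each original edge survives, and each old vertex of degree d contributes d new edges; summing degrees gives Σd = 2E, so E′ = E + 2E = 3E = 36.
Each original face survives and each original vertex becomes one new face: F′ = F + V = 14.

36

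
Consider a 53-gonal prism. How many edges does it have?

A prism on an n-gon has two n-gon bases and n rectangular sides: V = 2·53 = 106, E = 3·53 = 159, F = 53 + 2 = 55.

159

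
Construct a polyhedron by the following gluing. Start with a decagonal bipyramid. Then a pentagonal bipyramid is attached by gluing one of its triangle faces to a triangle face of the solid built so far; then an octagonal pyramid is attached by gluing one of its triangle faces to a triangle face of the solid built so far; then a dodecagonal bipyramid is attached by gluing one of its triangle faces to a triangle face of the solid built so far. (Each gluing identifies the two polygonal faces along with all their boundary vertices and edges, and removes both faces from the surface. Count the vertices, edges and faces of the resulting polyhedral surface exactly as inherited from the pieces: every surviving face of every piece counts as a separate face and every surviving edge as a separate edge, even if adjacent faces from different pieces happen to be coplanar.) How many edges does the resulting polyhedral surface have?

A decagonal bipyramid: V=12, E=30, F=20.
Attach a pentagonal bipyramid (V=7, E=15, F=10) along a 3-gon: merge 3 vertices and 3 edges, delete both glued faces → V=16, E=42, F=28.
Attach an octagonal pyramid (V=9, E=16, F=9) along a 3-gon: merge 3 vertices and 3 edges, delete both glued faces → V=22, E=55, F=35.
Attach a dodecagonal bipyramid (V=14, E=36, F=24) along a 3-gon: merge 3 vertices and 3 edges, delete both glued faces → V=33, E=88, F=57.
Check: V − E + F = 33 − 88 + 57 = 2.

88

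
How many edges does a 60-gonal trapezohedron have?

The n-trapezohedron (dual of the n-antiprism) has V = 2·60 + 2 = 122, E = 4·60 = 240, F = 2·60 = 120.
Check: V − E + F = 122 − 240 + 120 = 2.

240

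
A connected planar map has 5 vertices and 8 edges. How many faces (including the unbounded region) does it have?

5

Euler's formula for a connected plane graph: V − E + F = 2, so F = 2 − 5 + 8 = 5.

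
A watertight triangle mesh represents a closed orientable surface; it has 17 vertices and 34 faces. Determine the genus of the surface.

Every face is a triangle, so 2E = 3·34 = 102, giving E = 51.
χ = V − E + F = 17 − 51 + 34 = 0.
For a closed orientable surface χ = 2 − 2g, so g = (2 − (0))/2 = 1.

1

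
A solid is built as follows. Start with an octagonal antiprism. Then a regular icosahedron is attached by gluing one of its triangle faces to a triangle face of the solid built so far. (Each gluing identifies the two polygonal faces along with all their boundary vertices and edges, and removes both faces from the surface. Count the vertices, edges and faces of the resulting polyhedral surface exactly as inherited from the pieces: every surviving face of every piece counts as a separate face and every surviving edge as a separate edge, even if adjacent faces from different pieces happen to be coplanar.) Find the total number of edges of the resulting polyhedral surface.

An octagonal antiprism: V=16, E=32, F=18.
Attach a regular icosahedron (V=12, E=30, F=20) along a 3-gon: merge 3 vertices and 3 edges, delete both glued faces → V=25, E=59, F=36.
Check: V − E + F = 25 − 59 + 36 = 2.

59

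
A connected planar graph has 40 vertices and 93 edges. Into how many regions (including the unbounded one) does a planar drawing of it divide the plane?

55

Euler's formula for a connected plane graph: V − E + F = 2, so F = 2 − 40 + 93 = 55.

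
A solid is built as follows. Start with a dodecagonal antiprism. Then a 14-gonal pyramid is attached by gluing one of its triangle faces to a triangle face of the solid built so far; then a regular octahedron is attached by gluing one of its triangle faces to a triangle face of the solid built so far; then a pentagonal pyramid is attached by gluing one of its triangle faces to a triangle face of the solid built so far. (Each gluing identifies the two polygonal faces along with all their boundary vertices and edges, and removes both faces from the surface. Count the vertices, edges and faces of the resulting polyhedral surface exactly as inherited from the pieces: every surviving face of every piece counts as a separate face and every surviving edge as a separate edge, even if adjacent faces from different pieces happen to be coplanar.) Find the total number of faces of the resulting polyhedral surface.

49

A dodecagonal antiprism: V=24, E=48, F=26.
Attach a 14-gonal pyramid (V=15, E=28, F=15) along a 3-gon: merge 3 vertices and 3 edges, delete both glued faces → V=36, E=73, F=39.
Attach a regular octahedron (V=6, E=12, F=8) along a 3-gon: merge 3 vertices and 3 edges, delete both glued faces → V=39, E=82, F=45.
Attach a pentagonal pyramid (V=6, E=10, F=6) along a 3-gon: merge 3 vertices and 3 edges, delete both glued faces → V=42, E=89, F=49.
Check: V − E + F = 42 − 89 + 49 = 2.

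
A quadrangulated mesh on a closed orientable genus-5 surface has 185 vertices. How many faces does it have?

193

χ = 2 − 2·5 = -8, and every face is a square so 4F = 2E.
V − E + F = -8 with E = 4F/2 gives 185 − (4/2 − 1)·F = -8, so F = 193 and E = 386.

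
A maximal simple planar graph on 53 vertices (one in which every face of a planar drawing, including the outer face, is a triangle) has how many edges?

In a plane triangulation 3F = 2E and V − E + F = 2, so E = 3V − 6 = 3·53 − 6 = 153.

153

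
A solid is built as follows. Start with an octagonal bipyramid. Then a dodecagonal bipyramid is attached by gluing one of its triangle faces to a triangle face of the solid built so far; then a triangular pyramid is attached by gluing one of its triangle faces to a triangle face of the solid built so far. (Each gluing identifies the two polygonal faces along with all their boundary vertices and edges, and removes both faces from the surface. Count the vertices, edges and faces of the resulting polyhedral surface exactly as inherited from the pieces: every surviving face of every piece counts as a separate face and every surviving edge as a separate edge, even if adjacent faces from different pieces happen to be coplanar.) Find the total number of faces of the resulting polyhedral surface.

40

An octagonal bipyramid: V=10, E=24, F=16.
Attach a dodecagonal bipyramid (V=14, E=36, F=24) along a 3-gon: merge 3 vertices and 3 edges, delete both glued faces → V=21, E=57, F=38.
Attach a triangular pyramid (V=4, E=6, F=4) along a 3-gon: merge 3 vertices and 3 edges, delete both glued faces → V=22, E=60, F=40.
Check: V − E + F = 22 − 60 + 40 = 2.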